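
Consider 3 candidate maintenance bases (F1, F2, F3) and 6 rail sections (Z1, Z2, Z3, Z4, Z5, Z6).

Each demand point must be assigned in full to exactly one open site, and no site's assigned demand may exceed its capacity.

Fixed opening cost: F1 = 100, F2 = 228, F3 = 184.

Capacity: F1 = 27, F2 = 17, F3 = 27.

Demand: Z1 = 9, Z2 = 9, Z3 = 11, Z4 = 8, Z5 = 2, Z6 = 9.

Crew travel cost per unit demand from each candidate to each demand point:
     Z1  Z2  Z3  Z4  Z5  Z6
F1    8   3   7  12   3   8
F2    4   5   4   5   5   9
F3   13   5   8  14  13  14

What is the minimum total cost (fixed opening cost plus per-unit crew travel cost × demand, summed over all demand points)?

681

Open {F1, F3}; cheapest assignment that respects the capacities:
  F1 (cap 27, load 27): Z1, Z2, Z6 — cost 9×8 + 9×3 + 9×8 = 171
  F3 (cap 27, load 21): Z3, Z4, Z5 — cost 11×8 + 8×14 + 2×13 = 226
  Shipping 397, fixed 284 → total 681.
  Any other capacity-feasible assignment to {F1, F3} ships for at least 397.
Compare {F1, F2, F3}: its best feasible assignment gives total 781.
Every other set of open sites that can feasibly serve all demand totals ≥ 781 even under its best assignment. Minimum: 681.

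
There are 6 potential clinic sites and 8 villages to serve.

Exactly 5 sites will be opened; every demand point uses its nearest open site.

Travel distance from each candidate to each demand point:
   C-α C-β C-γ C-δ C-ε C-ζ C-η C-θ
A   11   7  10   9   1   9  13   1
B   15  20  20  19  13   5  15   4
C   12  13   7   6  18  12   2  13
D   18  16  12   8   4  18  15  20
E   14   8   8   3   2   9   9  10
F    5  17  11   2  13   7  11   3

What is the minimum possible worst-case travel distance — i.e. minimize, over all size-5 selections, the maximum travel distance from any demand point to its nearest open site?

7

Open {A, B, C, D, F}.
  Farthest demand point is C-β at travel distance 7 (to A); all others are ≤ 7.
With {A, B, C, E, F} the worst case is 7.
With {A, C, D, E, F} the worst case is 7.
No size-5 selection achieves below 7.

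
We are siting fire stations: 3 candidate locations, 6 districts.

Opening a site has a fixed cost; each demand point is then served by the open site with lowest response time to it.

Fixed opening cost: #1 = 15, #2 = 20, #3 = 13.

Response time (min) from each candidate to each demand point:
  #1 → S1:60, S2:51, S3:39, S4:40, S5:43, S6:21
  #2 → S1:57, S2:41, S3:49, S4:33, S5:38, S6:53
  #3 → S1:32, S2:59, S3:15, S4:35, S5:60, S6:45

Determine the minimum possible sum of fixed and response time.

225

Open {#1, #3}: assign each demand point to its cheapest open site.
  S1→#3 32, S2→#1 51, S3→#3 15, S4→#3 35, S5→#1 43, S6→#1 21
  response time 197, fixed 28 → total 225.
Compare {#1, #2, #3}: response time 180 + fixed 48 = 228.
Compare {#2, #3}: response time 204 + fixed 33 = 237.
Compare {#3}: response time 246 + fixed 13 = 259.
All other subsets cost ≥ 228. Minimum total cost: 225.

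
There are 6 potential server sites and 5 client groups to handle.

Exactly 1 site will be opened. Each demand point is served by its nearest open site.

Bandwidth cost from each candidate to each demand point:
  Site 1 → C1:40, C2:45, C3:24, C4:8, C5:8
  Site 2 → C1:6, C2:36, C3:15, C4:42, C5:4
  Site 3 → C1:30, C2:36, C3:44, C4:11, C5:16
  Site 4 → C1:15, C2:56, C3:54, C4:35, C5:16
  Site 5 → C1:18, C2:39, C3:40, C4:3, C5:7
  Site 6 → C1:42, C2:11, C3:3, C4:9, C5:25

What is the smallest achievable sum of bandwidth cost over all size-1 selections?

Open {Site 6}.
  C1→Site 6 42, C2→Site 6 11, C3→Site 6 3, C4→Site 6 9, C5→Site 6 25  ⇒ total 90.
Compare {Site 2}: total 103.
Compare {Site 5}: total 107.
No size-1 selection does better; minimum is 90.

90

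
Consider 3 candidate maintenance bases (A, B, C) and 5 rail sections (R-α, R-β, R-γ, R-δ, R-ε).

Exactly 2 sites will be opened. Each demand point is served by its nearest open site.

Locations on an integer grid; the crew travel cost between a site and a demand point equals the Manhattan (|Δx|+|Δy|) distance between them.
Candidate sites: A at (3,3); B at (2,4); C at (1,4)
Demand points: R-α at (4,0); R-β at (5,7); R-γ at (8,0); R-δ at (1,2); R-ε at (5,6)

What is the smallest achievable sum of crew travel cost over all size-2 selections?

Open {A, C}.
  R-α→A 4, R-β→A 6, R-γ→A 8, R-δ→C 2, R-ε→A 5  ⇒ total 25.
Compare {A, B}: total 26.
Compare {B, C}: total 29.

25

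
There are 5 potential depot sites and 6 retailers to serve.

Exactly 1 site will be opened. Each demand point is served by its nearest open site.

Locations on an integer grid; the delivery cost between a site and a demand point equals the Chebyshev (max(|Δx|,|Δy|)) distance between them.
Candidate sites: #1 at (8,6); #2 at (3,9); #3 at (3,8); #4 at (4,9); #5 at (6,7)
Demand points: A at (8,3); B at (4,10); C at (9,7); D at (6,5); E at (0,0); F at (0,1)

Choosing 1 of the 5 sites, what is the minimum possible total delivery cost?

Open {#5}.
  A→#5 4, B→#5 3, C→#5 3, D→#5 2, E→#5 7, F→#5 6  ⇒ total 25.
Compare {#1}: total 26.
Compare {#3}: total 31.
No size-1 selection does better; minimum is 25.

25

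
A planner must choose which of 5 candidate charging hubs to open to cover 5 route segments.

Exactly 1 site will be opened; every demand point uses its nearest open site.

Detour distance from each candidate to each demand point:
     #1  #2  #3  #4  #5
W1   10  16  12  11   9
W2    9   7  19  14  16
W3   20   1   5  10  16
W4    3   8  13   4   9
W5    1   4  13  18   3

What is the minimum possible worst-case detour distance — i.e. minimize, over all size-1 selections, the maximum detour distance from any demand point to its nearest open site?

13

Open {W4}.
  Farthest demand point is #3 at detour distance 13 (to W4); all others are ≤ 13.
With {W1} the worst case is 16.
With {W5} the worst case is 18.
No size-1 selection achieves below 13.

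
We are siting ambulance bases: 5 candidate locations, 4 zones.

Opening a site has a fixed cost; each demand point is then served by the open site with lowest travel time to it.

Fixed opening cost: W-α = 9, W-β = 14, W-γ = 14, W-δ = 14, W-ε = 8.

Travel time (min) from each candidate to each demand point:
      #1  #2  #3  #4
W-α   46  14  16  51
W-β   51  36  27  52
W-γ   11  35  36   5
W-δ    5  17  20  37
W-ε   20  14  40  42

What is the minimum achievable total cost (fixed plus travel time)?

69

Open {W-α, W-γ}: assign each demand point to its cheapest open site.
  #1→W-γ 11, #2→W-α 14, #3→W-α 16, #4→W-γ 5
  travel time 46, fixed 23 → total 69.
Compare {W-γ, W-δ}: travel time 47 + fixed 28 = 75.
Compare {W-α, W-γ, W-δ}: travel time 40 + fixed 37 = 77.
Compare {W-α, W-γ, W-ε}: travel time 46 + fixed 31 = 77.
All other subsets cost ≥ 75. Minimum total cost: 69.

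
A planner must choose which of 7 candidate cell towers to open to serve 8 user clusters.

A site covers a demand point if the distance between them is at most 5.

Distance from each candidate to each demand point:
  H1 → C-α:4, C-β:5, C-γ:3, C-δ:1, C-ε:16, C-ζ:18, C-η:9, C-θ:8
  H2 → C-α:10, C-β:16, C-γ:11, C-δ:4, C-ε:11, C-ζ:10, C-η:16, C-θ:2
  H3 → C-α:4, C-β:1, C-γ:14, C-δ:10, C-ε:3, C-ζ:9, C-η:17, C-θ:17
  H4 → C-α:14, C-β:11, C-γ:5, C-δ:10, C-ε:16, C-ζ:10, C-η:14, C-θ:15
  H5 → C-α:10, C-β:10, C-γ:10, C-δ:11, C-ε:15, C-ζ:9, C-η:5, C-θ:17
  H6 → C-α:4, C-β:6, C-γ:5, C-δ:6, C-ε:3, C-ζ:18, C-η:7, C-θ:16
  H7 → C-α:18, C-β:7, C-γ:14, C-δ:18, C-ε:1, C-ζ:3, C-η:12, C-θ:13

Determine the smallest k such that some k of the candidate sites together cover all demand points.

Coverage sets (demand points within 5 of each site):
  H1: {C-α, C-β, C-γ, C-δ}
  H2: {C-δ, C-θ}
  H3: {C-α, C-β, C-ε}
  H4: {C-γ}
  H5: {C-η}
  H6: {C-α, C-γ, C-ε}
  H7: {C-ε, C-ζ}
No 3 sites suffice: every size-3 union leaves at least one demand point uncovered.
But {H1, H2, H5, H7} covers everything, so the minimum is 4.

4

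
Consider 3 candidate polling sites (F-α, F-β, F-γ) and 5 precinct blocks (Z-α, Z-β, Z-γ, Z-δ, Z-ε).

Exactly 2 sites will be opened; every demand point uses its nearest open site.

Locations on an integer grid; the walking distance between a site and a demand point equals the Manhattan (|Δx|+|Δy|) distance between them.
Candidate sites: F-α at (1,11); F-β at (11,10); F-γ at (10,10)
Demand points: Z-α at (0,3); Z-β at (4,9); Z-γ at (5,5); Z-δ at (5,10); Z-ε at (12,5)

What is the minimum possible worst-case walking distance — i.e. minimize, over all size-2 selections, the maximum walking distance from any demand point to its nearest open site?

Open {F-α, F-β}.
  Farthest demand point is Z-γ at walking distance 10 (to F-α); all others are ≤ 10.
With {F-α, F-γ} the worst case is 10.
With {F-β, F-γ} the worst case is 17.
No size-2 selection achieves below 10.

10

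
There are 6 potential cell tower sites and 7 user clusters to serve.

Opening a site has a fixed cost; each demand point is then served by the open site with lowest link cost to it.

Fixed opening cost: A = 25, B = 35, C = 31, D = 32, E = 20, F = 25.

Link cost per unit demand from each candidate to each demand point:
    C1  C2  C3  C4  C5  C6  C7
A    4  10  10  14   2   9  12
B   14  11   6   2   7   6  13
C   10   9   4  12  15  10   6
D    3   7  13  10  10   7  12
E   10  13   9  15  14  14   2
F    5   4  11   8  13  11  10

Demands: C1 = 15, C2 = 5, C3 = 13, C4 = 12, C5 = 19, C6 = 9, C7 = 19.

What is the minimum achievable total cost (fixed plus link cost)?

Open {A, B, E, F}: assign each demand point to its cheapest open site.
  C1→A 15×4=60, C2→F 5×4=20, C3→B 13×6=78, C4→B 12×2=24, C5→A 19×2=38, C6→B 9×6=54, C7→E 19×2=38
  link cost 312, fixed 105 → total 417.
Compare {A, B, E}: link cost 342 + fixed 80 = 422.
Compare {A, B, C, E}: link cost 311 + fixed 111 = 422.
Compare {A, B, C, E, F}: link cost 286 + fixed 136 = 422.
All other subsets cost ≥ 422. Minimum total cost: 417.

417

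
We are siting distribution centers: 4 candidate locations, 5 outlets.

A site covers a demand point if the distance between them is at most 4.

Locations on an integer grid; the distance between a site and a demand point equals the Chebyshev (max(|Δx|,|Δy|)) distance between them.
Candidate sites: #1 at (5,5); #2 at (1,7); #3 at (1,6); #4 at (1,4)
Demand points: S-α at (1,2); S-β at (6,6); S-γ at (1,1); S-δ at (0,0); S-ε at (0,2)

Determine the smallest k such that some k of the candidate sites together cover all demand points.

Coverage sets (demand points within 4 of each site):
  #1: {S-α, S-β, S-γ}
  #2: {}
  #3: {S-α, S-ε}
  #4: {S-α, S-γ, S-δ, S-ε}
No single site covers all 5 demand points.
But {#1, #4} covers everything, so the minimum is 2.

2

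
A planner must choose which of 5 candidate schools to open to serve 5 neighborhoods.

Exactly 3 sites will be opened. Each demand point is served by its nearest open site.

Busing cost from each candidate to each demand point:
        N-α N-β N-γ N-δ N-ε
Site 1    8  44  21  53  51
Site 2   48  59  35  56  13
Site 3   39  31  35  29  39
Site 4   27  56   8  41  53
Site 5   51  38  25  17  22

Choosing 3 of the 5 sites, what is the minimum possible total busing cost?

Open {Site 1, Site 4, Site 5}.
  N-α→Site 1 8, N-β→Site 5 38, N-γ→Site 4 8, N-δ→Site 5 17, N-ε→Site 5 22  ⇒ total 93.
Compare {Site 1, Site 2, Site 5}: total 97.
Compare {Site 1, Site 3, Site 5}: total 99.
No size-3 selection does better; minimum is 93.

93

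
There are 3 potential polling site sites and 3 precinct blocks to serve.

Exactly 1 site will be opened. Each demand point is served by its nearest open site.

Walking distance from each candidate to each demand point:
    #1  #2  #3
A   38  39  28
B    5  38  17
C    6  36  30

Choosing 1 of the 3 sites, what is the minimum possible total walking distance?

60

Open {B}.
  #1→B 5, #2→B 38, #3→B 17  ⇒ total 60.
Compare {C}: total 72.
Compare {A}: total 105.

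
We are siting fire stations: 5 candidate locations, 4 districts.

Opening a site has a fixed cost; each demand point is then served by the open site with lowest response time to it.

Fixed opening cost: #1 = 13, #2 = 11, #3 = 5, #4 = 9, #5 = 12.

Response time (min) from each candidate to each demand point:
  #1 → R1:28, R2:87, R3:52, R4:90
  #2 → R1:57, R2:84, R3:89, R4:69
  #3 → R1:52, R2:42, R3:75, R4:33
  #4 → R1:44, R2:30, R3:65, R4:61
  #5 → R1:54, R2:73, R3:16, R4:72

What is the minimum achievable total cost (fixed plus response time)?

146

Open {#1, #3, #4, #5}: assign each demand point to its cheapest open site.
  R1→#1 28, R2→#4 30, R3→#5 16, R4→#3 33
  response time 107, fixed 39 → total 146.
Compare {#1, #3, #5}: response time 119 + fixed 30 = 149.
Compare {#3, #4, #5}: response time 123 + fixed 26 = 149.
Compare {#1, #2, #3, #4, #5}: response time 107 + fixed 50 = 157.
All other subsets cost ≥ 149. Minimum total cost: 146.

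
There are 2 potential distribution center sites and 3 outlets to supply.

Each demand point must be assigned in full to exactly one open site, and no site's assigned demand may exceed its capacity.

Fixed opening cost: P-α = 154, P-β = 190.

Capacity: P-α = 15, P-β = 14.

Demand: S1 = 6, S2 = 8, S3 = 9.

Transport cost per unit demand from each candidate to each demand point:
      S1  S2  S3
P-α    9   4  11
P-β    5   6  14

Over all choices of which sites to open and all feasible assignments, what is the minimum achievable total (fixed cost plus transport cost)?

Open {P-α, P-β}; cheapest assignment that respects the capacities:
  P-α (cap 15, load 9): S3 — cost 9×11 = 99
  P-β (cap 14, load 14): S1, S2 — cost 6×5 + 8×6 = 78
  Shipping 177, fixed 344 → total 521.
  Any other capacity-feasible assignment to {P-α, P-β} ships for at least 177.
Total demand is 23 and no other set of sites has combined capacity ≥ 23, so {P-α, P-β} is the only feasible choice of open sites. Minimum: 521.

521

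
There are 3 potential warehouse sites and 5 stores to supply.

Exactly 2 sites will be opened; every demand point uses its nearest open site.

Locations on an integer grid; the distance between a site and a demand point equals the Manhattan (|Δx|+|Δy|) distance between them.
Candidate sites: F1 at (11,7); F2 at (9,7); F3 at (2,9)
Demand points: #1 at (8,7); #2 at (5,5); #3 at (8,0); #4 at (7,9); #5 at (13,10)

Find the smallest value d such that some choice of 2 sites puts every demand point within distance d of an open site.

8

Open {F1, F2}.
  Farthest demand point is #3 at distance 8 (to F2); all others are ≤ 8.
With {F2, F3} the worst case is 8.
With {F1, F3} the worst case is 10.
No size-2 selection achieves below 8.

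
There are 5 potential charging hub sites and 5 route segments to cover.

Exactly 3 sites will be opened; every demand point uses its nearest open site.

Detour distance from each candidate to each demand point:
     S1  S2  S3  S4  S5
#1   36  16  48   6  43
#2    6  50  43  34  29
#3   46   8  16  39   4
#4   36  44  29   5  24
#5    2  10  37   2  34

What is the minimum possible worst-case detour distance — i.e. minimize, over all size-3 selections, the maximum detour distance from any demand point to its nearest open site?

Open {#1, #2, #3}.
  Farthest demand point is S3 at detour distance 16 (to #3); all others are ≤ 16.
With {#1, #3, #5} the worst case is 16.
With {#2, #3, #4} the worst case is 16.
No size-3 selection achieves below 16.

16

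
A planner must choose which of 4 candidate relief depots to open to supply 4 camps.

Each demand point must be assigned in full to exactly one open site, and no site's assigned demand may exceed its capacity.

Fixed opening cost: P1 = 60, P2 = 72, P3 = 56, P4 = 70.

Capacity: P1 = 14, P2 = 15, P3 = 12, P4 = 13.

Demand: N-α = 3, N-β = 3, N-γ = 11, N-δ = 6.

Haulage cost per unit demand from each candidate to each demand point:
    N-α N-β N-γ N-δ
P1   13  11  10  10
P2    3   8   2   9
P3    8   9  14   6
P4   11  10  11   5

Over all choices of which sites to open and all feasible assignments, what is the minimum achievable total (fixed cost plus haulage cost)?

Open {P2, P3}; cheapest assignment that respects the capacities:
  P2 (cap 15, load 14): N-α, N-γ — cost 3×3 + 11×2 = 31
  P3 (cap 12, load 9): N-β, N-δ — cost 3×9 + 6×6 = 63
  Shipping 94, fixed 128 → total 222.
  Any other capacity-feasible assignment to {P2, P3} ships for at least 94.
Compare {P2, P4}: its best feasible assignment gives total 233.
Compare {P1, P2}: its best feasible assignment gives total 256.
Every other set of open sites that can feasibly serve all demand totals ≥ 233 even under its best assignment. Minimum: 222.

222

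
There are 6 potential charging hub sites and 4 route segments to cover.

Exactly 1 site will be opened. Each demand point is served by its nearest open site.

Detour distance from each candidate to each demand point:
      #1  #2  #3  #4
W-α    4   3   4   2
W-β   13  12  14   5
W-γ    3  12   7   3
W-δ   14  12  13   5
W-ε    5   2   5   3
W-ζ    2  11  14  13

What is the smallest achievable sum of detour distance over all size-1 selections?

Open {W-α}.
  #1→W-α 4, #2→W-α 3, #3→W-α 4, #4→W-α 2  ⇒ total 13.
Compare {W-ε}: total 15.
Compare {W-γ}: total 25.
No size-1 selection does better; minimum is 13.

13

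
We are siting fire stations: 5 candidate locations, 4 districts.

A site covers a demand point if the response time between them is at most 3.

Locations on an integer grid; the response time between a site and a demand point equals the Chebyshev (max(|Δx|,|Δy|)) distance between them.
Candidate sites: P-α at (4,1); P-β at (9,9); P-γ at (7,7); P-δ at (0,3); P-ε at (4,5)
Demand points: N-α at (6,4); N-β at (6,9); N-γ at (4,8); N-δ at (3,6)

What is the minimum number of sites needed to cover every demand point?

2

Coverage sets (demand points within 3 of each site):
  P-α: {N-α}
  P-β: {N-β}
  P-γ: {N-α, N-β, N-γ}
  P-δ: {N-δ}
  P-ε: {N-α, N-γ, N-δ}
No single site covers all 4 demand points.
But {P-β, P-ε} covers everything, so the minimum is 2.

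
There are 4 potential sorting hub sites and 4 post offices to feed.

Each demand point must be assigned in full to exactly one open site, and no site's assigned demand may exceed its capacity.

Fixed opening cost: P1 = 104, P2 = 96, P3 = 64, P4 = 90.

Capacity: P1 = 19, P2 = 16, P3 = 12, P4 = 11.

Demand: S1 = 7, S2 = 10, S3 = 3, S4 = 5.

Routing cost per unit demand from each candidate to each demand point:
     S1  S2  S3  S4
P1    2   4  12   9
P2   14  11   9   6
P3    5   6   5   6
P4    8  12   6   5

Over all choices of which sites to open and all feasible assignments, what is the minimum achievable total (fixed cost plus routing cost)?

Open {P1, P3}; cheapest assignment that respects the capacities:
  P1 (cap 19, load 17): S1, S2 — cost 7×2 + 10×4 = 54
  P3 (cap 12, load 8): S3, S4 — cost 3×5 + 5×6 = 45
  Shipping 99, fixed 168 → total 267.
  Any other capacity-feasible assignment to {P1, P3} ships for at least 99.
Compare {P1, P4}: its best feasible assignment gives total 291.
Compare {P1, P2}: its best feasible assignment gives total 311.
Every other set of open sites that can feasibly serve all demand totals ≥ 291 even under its best assignment. Minimum: 267.

267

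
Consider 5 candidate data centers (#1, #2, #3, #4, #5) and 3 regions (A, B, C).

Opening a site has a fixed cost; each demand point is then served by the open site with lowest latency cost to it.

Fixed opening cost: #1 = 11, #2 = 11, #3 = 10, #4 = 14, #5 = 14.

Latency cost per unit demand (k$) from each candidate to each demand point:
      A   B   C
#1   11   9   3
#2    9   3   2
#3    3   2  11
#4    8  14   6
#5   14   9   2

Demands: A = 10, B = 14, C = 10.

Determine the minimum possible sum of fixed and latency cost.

99

Open {#2, #3}: assign each demand point to its cheapest open site.
  A→#3 10×3=30, B→#3 14×2=28, C→#2 10×2=20
  latency cost 78, fixed 21 → total 99.
Compare {#3, #5}: latency cost 78 + fixed 24 = 102.
Compare {#1, #3}: latency cost 88 + fixed 21 = 109.
Compare {#1, #2, #3}: latency cost 78 + fixed 32 = 110.
All other subsets cost ≥ 102. Minimum total cost: 99.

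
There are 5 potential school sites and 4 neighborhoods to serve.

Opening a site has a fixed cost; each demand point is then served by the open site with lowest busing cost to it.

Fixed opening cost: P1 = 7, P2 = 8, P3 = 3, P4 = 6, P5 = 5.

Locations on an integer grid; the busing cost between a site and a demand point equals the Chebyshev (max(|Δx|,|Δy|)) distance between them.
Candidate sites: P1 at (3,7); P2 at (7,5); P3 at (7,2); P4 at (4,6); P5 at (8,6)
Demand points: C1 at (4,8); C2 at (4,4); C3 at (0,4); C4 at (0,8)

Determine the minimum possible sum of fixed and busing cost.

Open {P1}: assign each demand point to its cheapest open site.
  C1→P1 1, C2→P1 3, C3→P1 3, C4→P1 3
  busing cost 10, fixed 7 → total 17.
Compare {P4}: busing cost 12 + fixed 6 = 18.
Compare {P1, P3}: busing cost 10 + fixed 10 = 20.
Compare {P3, P4}: busing cost 12 + fixed 9 = 21.
All other subsets cost ≥ 18. Minimum total cost: 17.

17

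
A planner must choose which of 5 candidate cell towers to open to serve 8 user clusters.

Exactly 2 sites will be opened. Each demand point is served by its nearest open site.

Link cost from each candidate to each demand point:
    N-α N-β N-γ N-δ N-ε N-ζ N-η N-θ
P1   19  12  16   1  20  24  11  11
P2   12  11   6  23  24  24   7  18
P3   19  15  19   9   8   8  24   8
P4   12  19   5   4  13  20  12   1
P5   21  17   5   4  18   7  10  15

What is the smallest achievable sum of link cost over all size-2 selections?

Open {P3, P4}.
  N-α→P4 12, N-β→P3 15, N-γ→P4 5, N-δ→P4 4, N-ε→P3 8, N-ζ→P3 8, N-η→P4 12, N-θ→P4 1  ⇒ total 65.
Compare {P2, P3}: total 69.
Compare {P4, P5}: total 69.
No size-2 selection does better; minimum is 65.

65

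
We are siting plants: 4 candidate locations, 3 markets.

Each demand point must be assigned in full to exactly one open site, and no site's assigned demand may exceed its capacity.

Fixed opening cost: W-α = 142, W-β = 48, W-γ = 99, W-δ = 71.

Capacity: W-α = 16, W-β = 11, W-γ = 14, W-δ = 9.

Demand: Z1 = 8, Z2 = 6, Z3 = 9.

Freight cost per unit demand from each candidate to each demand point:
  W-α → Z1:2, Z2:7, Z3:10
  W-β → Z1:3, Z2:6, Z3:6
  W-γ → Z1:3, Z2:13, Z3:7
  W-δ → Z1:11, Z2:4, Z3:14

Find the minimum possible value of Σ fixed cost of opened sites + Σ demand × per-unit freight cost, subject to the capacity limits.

Open {W-α, W-β}; cheapest assignment that respects the capacities:
  W-α (cap 16, load 14): Z1, Z2 — cost 8×2 + 6×7 = 58
  W-β (cap 11, load 9): Z3 — cost 9×6 = 54
  Shipping 112, fixed 190 → total 302.
  Any other capacity-feasible assignment to {W-α, W-β} ships for at least 112.
Compare {W-β, W-γ}: its best feasible assignment gives total 303.
Compare {W-β, W-γ, W-δ}: its best feasible assignment gives total 320.
Every other set of open sites that can feasibly serve all demand totals ≥ 303 even under its best assignment. Minimum: 302.

302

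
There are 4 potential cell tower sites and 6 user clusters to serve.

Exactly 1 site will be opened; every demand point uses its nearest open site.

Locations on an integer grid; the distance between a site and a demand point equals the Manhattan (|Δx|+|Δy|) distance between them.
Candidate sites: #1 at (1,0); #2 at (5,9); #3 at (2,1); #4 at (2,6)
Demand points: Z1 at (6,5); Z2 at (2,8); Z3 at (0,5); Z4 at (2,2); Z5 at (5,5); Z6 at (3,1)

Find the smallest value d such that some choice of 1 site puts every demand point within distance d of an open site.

6

Open {#4}.
  Farthest demand point is Z6 at distance 6 (to #4); all others are ≤ 6.
With {#3} the worst case is 8.
With {#1} the worst case is 10.
No size-1 selection achieves below 6.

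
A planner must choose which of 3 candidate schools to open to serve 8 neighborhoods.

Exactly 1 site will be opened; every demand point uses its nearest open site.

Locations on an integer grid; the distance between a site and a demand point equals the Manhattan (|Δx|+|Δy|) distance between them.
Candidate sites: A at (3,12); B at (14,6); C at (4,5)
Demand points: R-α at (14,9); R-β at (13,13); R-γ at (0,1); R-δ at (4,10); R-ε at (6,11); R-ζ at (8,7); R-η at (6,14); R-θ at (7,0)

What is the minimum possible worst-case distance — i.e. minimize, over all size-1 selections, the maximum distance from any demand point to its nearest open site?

Open {A}.
  Farthest demand point is R-θ at distance 16 (to A); all others are ≤ 16.
With {C} the worst case is 17.
With {B} the worst case is 19.
No size-1 selection achieves below 16.

16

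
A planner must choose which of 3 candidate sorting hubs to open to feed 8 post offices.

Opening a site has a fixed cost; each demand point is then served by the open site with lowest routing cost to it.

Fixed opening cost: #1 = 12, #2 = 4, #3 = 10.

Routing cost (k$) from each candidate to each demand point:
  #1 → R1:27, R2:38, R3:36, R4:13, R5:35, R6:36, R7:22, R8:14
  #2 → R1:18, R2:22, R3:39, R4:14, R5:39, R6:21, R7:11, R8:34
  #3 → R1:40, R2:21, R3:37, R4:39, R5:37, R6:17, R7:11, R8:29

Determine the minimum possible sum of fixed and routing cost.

Open {#1, #2}: assign each demand point to its cheapest open site.
  R1→#2 18, R2→#2 22, R3→#1 36, R4→#1 13, R5→#1 35, R6→#2 21, R7→#2 11, R8→#1 14
  routing cost 170, fixed 16 → total 186.
Compare {#1, #2, #3}: routing cost 165 + fixed 26 = 191.
Compare {#1, #3}: routing cost 174 + fixed 22 = 196.
Compare {#2, #3}: routing cost 184 + fixed 14 = 198.
All other subsets cost ≥ 191. Minimum total cost: 186.

186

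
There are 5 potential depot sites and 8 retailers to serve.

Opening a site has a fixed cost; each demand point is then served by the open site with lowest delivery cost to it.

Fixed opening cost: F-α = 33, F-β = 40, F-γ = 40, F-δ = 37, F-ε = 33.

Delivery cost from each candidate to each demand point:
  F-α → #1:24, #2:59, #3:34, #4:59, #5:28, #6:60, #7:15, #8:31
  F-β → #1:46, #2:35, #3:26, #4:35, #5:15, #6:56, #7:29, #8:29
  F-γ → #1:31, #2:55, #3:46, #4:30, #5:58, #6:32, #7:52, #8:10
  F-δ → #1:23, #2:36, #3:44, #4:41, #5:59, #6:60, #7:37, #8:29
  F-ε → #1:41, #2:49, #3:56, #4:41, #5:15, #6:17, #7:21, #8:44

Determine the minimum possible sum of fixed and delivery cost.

288

Open {F-β, F-γ}: assign each demand point to its cheapest open site.
  #1→F-γ 31, #2→F-β 35, #3→F-β 26, #4→F-γ 30, #5→F-β 15, #6→F-γ 32, #7→F-β 29, #8→F-γ 10
  delivery cost 208, fixed 80 → total 288.
Compare {F-α, F-ε}: delivery cost 226 + fixed 66 = 292.
Compare {F-β, F-ε}: delivery cost 219 + fixed 73 = 292.
Compare {F-γ, F-ε}: delivery cost 219 + fixed 73 = 292.
All other subsets cost ≥ 292. Minimum total cost: 288.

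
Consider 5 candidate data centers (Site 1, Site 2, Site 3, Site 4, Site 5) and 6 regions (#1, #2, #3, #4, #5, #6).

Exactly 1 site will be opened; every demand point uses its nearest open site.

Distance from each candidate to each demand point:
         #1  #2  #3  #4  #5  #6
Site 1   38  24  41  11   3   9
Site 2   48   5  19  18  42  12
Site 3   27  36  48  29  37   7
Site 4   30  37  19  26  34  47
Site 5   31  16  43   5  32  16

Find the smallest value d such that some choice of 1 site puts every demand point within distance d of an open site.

Open {Site 1}.
  Farthest demand point is #3 at distance 41 (to Site 1); all others are ≤ 41.
With {Site 5} the worst case is 43.
With {Site 4} the worst case is 47.
No size-1 selection achieves below 41.

41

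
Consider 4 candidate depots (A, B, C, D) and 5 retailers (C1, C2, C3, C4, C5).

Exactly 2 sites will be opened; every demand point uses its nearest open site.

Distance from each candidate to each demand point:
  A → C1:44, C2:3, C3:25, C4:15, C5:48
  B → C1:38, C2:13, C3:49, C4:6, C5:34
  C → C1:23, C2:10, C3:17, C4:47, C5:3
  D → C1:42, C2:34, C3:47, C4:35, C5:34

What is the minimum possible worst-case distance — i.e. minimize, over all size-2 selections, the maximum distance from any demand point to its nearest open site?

23

Open {A, C}.
  Farthest demand point is C1 at distance 23 (to C); all others are ≤ 23.
With {B, C} the worst case is 23.
With {C, D} the worst case is 35.
No size-2 selection achieves below 23.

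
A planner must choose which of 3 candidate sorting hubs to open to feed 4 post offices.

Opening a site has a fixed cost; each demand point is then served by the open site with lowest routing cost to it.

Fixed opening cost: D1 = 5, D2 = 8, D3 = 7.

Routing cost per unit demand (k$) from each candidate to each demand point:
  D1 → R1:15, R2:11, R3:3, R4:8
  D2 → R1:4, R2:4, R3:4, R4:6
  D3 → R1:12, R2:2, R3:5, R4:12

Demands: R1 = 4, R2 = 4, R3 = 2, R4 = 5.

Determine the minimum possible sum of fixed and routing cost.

Open {D2, D3}: assign each demand point to its cheapest open site.
  R1→D2 4×4=16, R2→D3 4×2=8, R3→D2 2×4=8, R4→D2 5×6=30
  routing cost 62, fixed 15 → total 77.
Compare {D2}: routing cost 70 + fixed 8 = 78.
Compare {D1, D2, D3}: routing cost 60 + fixed 20 = 80.
Compare {D1, D2}: routing cost 68 + fixed 13 = 81.
All other subsets cost ≥ 78. Minimum total cost: 77.

77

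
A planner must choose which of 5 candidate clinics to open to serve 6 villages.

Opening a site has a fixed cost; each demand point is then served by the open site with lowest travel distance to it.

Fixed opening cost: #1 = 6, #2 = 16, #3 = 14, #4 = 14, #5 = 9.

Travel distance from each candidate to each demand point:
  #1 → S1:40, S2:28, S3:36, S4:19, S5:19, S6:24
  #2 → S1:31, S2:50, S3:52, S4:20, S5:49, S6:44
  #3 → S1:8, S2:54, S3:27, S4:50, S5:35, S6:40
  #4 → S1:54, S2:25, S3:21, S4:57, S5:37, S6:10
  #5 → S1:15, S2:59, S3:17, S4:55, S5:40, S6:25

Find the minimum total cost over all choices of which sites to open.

134

Open {#1, #4, #5}: assign each demand point to its cheapest open site.
  S1→#5 15, S2→#4 25, S3→#5 17, S4→#1 19, S5→#1 19, S6→#4 10
  travel distance 105, fixed 29 → total 134.
Compare {#1, #3, #4}: travel distance 102 + fixed 34 = 136.
Compare {#1, #5}: travel distance 122 + fixed 15 = 137.
Compare {#1, #3, #4, #5}: travel distance 98 + fixed 43 = 141.
All other subsets cost ≥ 136. Minimum total cost: 134.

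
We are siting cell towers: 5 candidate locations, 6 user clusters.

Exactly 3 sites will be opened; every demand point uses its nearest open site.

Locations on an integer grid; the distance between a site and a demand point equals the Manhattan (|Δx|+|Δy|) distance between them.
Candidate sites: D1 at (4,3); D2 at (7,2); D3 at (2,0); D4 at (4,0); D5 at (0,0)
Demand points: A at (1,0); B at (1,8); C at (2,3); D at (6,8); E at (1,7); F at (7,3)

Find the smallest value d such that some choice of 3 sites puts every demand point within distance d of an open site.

Open {D1, D2, D3}.
  Farthest demand point is B at distance 8 (to D1); all others are ≤ 8.
With {D1, D2, D4} the worst case is 8.
With {D1, D2, D5} the worst case is 8.
No size-3 selection achieves below 8.

8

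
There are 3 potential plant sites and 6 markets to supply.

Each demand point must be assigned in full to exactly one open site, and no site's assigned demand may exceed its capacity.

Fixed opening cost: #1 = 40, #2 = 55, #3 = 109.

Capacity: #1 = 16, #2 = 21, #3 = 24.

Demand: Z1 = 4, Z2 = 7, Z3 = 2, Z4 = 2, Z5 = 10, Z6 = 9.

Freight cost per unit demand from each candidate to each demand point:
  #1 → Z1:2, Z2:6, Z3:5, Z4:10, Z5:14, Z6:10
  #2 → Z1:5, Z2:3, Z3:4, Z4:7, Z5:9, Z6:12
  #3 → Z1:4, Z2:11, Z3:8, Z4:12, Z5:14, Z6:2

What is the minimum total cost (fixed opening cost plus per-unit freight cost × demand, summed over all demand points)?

326

Open {#1, #2}; cheapest assignment that respects the capacities:
  #1 (cap 16, load 13): Z1, Z6 — cost 4×2 + 9×10 = 98
  #2 (cap 21, load 21): Z2, Z3, Z4, Z5 — cost 7×3 + 2×4 + 2×7 + 10×9 = 133
  Shipping 231, fixed 95 → total 326.
  Any other capacity-feasible assignment to {#1, #2} ships for at least 231.
Compare {#2, #3}: its best feasible assignment gives total 331.
Compare {#1, #2, #3}: its best feasible assignment gives total 363.
Every other set of open sites that can feasibly serve all demand totals ≥ 331 even under its best assignment. Minimum: 326.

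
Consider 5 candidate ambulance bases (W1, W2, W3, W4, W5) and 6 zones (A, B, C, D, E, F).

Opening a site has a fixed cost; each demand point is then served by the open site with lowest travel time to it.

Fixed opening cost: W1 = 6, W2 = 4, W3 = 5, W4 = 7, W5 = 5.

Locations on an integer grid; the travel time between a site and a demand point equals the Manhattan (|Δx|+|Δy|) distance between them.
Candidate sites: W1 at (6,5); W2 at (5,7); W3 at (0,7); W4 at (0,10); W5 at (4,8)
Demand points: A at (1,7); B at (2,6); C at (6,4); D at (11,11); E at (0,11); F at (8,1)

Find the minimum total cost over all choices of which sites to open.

37

Open {W1, W3}: assign each demand point to its cheapest open site.
  A→W3 1, B→W3 3, C→W1 1, D→W1 11, E→W3 4, F→W1 6
  travel time 26, fixed 11 → total 37.
Compare {W2, W3}: travel time 31 + fixed 9 = 40.
Compare {W1, W2, W3}: travel time 25 + fixed 15 = 40.
Compare {W1, W4}: travel time 28 + fixed 13 = 41.
All other subsets cost ≥ 40. Minimum total cost: 37.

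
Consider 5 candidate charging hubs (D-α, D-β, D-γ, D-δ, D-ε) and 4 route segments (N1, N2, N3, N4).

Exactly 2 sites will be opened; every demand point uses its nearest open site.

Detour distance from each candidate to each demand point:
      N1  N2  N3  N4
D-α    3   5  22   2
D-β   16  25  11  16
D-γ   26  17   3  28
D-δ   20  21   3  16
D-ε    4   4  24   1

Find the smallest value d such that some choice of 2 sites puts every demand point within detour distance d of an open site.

4

Open {D-γ, D-ε}.
  Farthest demand point is N1 at detour distance 4 (to D-ε); all others are ≤ 4.
With {D-δ, D-ε} the worst case is 4.
With {D-α, D-γ} the worst case is 5.
No size-2 selection achieves below 4.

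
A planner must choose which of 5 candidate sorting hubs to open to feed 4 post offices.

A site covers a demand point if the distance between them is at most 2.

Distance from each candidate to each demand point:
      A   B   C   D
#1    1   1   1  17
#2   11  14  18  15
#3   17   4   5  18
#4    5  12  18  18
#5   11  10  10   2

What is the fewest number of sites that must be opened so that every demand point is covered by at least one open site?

2

Coverage sets (demand points within 2 of each site):
  #1: {A, B, C}
  #2: {}
  #3: {}
  #4: {}
  #5: {D}
No single site covers all 4 demand points.
But {#1, #5} covers everything, so the minimum is 2.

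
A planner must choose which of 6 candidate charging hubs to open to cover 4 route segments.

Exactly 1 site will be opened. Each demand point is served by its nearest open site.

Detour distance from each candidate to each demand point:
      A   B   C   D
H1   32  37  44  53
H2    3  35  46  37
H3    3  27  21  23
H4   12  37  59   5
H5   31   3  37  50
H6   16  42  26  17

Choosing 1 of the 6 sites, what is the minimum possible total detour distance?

74

Open {H3}.
  A→H3 3, B→H3 27, C→H3 21, D→H3 23  ⇒ total 74.
Compare {H6}: total 101.
Compare {H4}: total 113.
No size-1 selection does better; minimum is 74.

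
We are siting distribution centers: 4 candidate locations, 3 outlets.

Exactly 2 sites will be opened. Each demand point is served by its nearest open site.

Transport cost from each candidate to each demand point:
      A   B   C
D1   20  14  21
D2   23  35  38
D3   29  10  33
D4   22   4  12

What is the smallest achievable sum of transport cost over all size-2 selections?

Open {D1, D4}.
  A→D1 20, B→D4 4, C→D4 12  ⇒ total 36.
Compare {D2, D4}: total 38.
Compare {D3, D4}: total 38.
No size-2 selection does better; minimum is 36.

36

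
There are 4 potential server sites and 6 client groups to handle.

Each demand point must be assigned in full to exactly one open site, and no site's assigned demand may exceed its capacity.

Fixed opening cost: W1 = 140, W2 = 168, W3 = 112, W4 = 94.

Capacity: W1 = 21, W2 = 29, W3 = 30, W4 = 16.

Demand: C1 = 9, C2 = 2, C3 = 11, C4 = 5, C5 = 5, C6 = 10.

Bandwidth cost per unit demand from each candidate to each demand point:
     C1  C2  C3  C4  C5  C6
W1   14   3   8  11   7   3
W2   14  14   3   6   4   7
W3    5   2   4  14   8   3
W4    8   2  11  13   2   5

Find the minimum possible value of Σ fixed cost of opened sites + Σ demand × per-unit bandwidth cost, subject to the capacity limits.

404

Open {W3, W4}; cheapest assignment that respects the capacities:
  W3 (cap 30, load 30): C1, C3, C6 — cost 9×5 + 11×4 + 10×3 = 119
  W4 (cap 16, load 12): C2, C4, C5 — cost 2×2 + 5×13 + 5×2 = 79
  Shipping 198, fixed 206 → total 404.
  Any other capacity-feasible assignment to {W3, W4} ships for at least 198.
Compare {W2, W3}: its best feasible assignment gives total 442.
Compare {W1, W3}: its best feasible assignment gives total 465.
Every other set of open sites that can feasibly serve all demand totals ≥ 442 even under its best assignment. Minimum: 404.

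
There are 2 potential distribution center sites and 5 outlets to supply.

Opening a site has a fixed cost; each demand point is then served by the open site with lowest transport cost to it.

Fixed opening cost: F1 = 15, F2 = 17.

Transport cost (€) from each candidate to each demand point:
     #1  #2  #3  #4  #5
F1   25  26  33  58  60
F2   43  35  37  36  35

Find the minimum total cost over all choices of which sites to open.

187

Open {F1, F2}: assign each demand point to its cheapest open site.
  #1→F1 25, #2→F1 26, #3→F1 33, #4→F2 36, #5→F2 35
  transport cost 155, fixed 32 → total 187.
Compare {F2}: transport cost 186 + fixed 17 = 203.
Compare {F1}: transport cost 202 + fixed 15 = 217.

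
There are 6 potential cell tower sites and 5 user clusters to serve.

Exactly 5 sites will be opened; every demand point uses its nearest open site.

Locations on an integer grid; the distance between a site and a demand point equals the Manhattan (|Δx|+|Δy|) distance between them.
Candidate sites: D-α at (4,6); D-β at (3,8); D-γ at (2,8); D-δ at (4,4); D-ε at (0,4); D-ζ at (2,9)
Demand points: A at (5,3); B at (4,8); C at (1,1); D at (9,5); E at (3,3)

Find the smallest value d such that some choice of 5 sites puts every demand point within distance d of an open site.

6

Open {D-α, D-β, D-γ, D-δ, D-ε}.
  Farthest demand point is D at distance 6 (to D-α); all others are ≤ 6.
With {D-α, D-β, D-γ, D-δ, D-ζ} the worst case is 6.
With {D-α, D-β, D-γ, D-ε, D-ζ} the worst case is 6.
No size-5 selection achieves below 6.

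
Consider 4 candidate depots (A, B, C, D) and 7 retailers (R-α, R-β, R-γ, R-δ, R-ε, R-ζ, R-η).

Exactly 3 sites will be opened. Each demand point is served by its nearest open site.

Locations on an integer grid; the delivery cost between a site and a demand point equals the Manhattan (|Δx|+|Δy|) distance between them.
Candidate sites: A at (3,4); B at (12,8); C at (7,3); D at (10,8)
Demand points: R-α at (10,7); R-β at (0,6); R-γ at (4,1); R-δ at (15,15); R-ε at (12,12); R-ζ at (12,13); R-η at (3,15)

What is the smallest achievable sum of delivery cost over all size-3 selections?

Open {A, B, D}.
  R-α→D 1, R-β→A 5, R-γ→A 4, R-δ→B 10, R-ε→B 4, R-ζ→B 5, R-η→A 11  ⇒ total 40.
Compare {A, B, C}: total 42.
Compare {A, C, D}: total 46.
No size-3 selection does better; minimum is 40.

40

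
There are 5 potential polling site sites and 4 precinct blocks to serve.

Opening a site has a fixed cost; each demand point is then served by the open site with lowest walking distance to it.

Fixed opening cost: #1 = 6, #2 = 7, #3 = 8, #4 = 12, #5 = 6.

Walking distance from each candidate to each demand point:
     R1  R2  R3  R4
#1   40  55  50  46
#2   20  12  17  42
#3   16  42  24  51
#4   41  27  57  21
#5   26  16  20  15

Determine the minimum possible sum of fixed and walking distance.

77

Open {#2, #5}: assign each demand point to its cheapest open site.
  R1→#2 20, R2→#2 12, R3→#2 17, R4→#5 15
  walking distance 64, fixed 13 → total 77.
Compare {#3, #5}: walking distance 67 + fixed 14 = 81.
Compare {#2, #3, #5}: walking distance 60 + fixed 21 = 81.
Compare {#5}: walking distance 77 + fixed 6 = 83.
All other subsets cost ≥ 81. Minimum total cost: 77.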